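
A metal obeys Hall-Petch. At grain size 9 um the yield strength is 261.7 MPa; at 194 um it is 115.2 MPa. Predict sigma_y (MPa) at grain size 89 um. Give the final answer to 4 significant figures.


sigma_y = sigma0 + k / sqrt(d)
1/sqrt(d1) = 1/sqrt(9e-06) = 333.333;  1/sqrt(d2) = 71.7958
k = (sigma1 - sigma2) / (1/sqrt(d1) - 1/sqrt(d2)) = (261.7 - 115.2) / (333.333 - 71.7958) = 0.560149 MPa*m^0.5
sigma0 = sigma1 - k/sqrt(d1) = 261.7 - 0.560149*333.333 = 74.9836 MPa
sigma_y(d3) = 74.9836 + 0.560149 / sqrt(8.9e-05) = 134.4 MPa


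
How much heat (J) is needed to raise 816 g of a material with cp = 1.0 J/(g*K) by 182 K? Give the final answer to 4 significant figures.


Q = m * cp * dT
Q = 816 * 1.0 * 182
Q = 148500 J


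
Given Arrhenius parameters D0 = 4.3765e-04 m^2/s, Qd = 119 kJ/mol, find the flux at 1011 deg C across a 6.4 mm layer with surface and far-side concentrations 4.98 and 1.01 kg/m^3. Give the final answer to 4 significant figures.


Step 1: D = D0 * exp(-Qd/(R*T))
T = 1011 + 273.15 = 1284.15 K
D = 4.3765e-04 * exp(-119e3 / (8.314 * 1284.15)) = 6.31621e-09 m^2/s
Step 2: J = D * (C1 - C2) / dx
J = 6.31621e-09 * (4.98 - 1.01) / 6.4e-03
J = 3.918e-06 kg/(m^2*s)


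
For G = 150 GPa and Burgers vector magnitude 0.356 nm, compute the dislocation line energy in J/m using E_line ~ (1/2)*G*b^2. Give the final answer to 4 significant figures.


E = G*b^2/2
b = 0.356 nm = 3.56e-10 m
G = 150 GPa = 1.5e+11 Pa
E = 0.5 * 1.5e+11 * (3.56e-10)^2
E = 9.505e-09 J/m


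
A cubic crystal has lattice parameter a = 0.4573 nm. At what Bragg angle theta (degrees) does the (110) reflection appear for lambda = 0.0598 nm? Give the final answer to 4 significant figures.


d = a / sqrt(h^2+k^2+l^2)
d = 0.4573 / sqrt(2) = 0.32336 nm
lambda = 2*d*sin(theta)  =>  sin(theta) = lambda / (2*d)
sin(theta) = 0.0598 / (2 * 0.32336) = 0.0924666
theta = 5.306 deg


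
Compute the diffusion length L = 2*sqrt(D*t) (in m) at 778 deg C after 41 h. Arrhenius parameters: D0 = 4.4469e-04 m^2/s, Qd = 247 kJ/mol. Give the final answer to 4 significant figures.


Step 1: D = D0 * exp(-Qd/(R*T))
T = 1051.15 K
D = 4.4469e-04 * exp(-247e3 / (8.314 * 1051.15)) = 2.36309e-16 m^2/s
Step 2: L = 2*sqrt(D*t)
t = 41 h = 147600 s
L = 2*sqrt(2.36309e-16 * 147600) = 1.181e-05 m


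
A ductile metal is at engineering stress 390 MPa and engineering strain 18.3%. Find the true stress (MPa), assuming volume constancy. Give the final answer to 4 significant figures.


sigma_true = sigma_eng * (1 + epsilon_eng)
sigma_true = 390 * (1 + 0.183)
sigma_true = 461.4 MPa


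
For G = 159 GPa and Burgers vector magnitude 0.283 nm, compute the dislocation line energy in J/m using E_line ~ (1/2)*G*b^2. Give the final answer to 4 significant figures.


E = G*b^2/2
b = 0.283 nm = 2.83e-10 m
G = 159 GPa = 1.59e+11 Pa
E = 0.5 * 1.59e+11 * (2.83e-10)^2
E = 6.367e-09 J/m


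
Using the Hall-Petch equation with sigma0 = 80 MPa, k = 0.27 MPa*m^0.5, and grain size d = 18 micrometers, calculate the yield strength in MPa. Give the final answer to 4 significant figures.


sigma_y = sigma0 + k / sqrt(d)
d = 18 um = 1.8e-05 m
sigma_y = 80 + 0.27 / sqrt(1.8e-05)
sigma_y = 143.6 MPa


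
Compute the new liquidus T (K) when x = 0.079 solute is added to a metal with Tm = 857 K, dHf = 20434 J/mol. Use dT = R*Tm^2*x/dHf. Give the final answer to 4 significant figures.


dT = R*Tm^2*x / dHf
dT = 8.314 * 857^2 * 0.079 / 20434
dT = 23.6072 K
T_new = 857 - 23.6072 = 833.4 K


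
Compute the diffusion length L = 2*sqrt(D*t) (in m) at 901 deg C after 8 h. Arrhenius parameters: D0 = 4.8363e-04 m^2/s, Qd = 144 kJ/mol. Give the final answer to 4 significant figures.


Step 1: D = D0 * exp(-Qd/(R*T))
T = 1174.15 K
D = 4.8363e-04 * exp(-144e3 / (8.314 * 1174.15)) = 1.89726e-10 m^2/s
Step 2: L = 2*sqrt(D*t)
t = 8 h = 28800 s
L = 2*sqrt(1.89726e-10 * 28800) = 4.675e-03 m


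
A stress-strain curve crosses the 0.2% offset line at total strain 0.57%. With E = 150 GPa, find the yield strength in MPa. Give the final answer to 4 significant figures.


Offset strain = 0.002
Elastic strain at yield = total_strain - offset = 5.7e-03 - 0.002 = 3.7e-03
sigma_y = E * elastic_strain = 150000 * 3.7e-03
sigma_y = 555 MPa


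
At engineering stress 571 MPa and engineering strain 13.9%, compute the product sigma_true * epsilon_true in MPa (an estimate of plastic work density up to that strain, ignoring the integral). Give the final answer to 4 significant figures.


sigma_true = sigma_eng * (1 + epsilon_eng)
sigma_true = 571 * (1 + 0.139) = 650.369 MPa
epsilon_true = ln(1 + epsilon_eng)
epsilon_true = ln(1 + 0.139) = 0.130151
sigma_true * epsilon_true = 650.369 * 0.130151 = 84.65 MPa


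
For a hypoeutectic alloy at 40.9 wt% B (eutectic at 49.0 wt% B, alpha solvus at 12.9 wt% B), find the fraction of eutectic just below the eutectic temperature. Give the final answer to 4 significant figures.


f_primary = (C_e - C0) / (C_e - C_alpha_max)
f_primary = (49.0 - 40.9) / (49.0 - 12.9)
f_primary = 0.224377
f_eutectic = 1 - 0.224377 = 0.7756


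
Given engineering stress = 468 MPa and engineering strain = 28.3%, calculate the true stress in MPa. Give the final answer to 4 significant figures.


sigma_true = sigma_eng * (1 + epsilon_eng)
sigma_true = 468 * (1 + 0.283)
sigma_true = 600.4 MPa


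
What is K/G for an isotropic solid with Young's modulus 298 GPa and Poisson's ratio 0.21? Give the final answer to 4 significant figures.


G = E / (2*(1+nu))
G = 298 / (2*(1+0.21)) = 123.14 GPa
K = E / (3*(1-2*nu))
K = 298 / (3*(1-2*0.21)) = 171.264 GPa
K/G = 171.264 / 123.14 = 1.391


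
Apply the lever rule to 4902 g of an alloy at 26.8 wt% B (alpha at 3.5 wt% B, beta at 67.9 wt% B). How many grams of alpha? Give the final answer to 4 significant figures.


f_alpha = (C_beta - C0) / (C_beta - C_alpha)
f_alpha = (67.9 - 26.8) / (67.9 - 3.5) = 0.638199
m_alpha = f_alpha * m_total = 0.638199 * 4902 = 3128 g


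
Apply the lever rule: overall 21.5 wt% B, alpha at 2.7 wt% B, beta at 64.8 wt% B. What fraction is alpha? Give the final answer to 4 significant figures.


f_alpha = (C_beta - C0) / (C_beta - C_alpha)
f_alpha = (64.8 - 21.5) / (64.8 - 2.7)
f_alpha = 0.6973


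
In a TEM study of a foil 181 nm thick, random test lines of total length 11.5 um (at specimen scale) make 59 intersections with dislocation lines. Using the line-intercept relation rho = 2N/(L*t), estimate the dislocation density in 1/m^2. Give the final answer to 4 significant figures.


rho = 2N / (L * t)
L = 11.5 um = 1.15e-05 m, t = 181 nm = 1.81e-07 m
rho = 2 * 59 / (1.15e-05 * 1.81e-07)
rho = 5.669e+13 1/m^2


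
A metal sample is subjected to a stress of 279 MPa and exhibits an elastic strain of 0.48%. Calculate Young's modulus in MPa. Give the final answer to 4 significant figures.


E = sigma / epsilon
epsilon = 0.48% = 4.8e-03
E = 279 / 4.8e-03
E = 58130 MPa


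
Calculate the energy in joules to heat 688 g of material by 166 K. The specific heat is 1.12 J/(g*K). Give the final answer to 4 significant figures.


Q = m * cp * dT
Q = 688 * 1.12 * 166
Q = 127900 J


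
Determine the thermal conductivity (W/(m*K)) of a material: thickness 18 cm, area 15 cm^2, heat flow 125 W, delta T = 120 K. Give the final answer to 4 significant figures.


k = Q*L / (A*dT)
L = 0.18 m, A = 1.5e-03 m^2
k = 125 * 0.18 / (1.5e-03 * 120)
k = 125 W/(m*K)


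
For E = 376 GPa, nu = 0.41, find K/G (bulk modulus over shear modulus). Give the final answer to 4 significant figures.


G = E / (2*(1+nu))
G = 376 / (2*(1+0.41)) = 133.333 GPa
K = E / (3*(1-2*nu))
K = 376 / (3*(1-2*0.41)) = 696.296 GPa
K/G = 696.296 / 133.333 = 5.222


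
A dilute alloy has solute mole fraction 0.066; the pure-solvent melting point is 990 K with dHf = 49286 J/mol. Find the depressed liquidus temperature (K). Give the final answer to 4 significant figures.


dT = R*Tm^2*x / dHf
dT = 8.314 * 990^2 * 0.066 / 49286
dT = 10.9119 K
T_new = 990 - 10.9119 = 979.1 K


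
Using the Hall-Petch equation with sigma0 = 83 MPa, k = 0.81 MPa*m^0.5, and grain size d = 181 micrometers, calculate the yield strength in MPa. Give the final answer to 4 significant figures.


sigma_y = sigma0 + k / sqrt(d)
d = 181 um = 1.81e-04 m
sigma_y = 83 + 0.81 / sqrt(1.81e-04)
sigma_y = 143.2 MPa


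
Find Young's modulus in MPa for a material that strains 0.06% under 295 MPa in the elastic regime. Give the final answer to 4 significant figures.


E = sigma / epsilon
epsilon = 0.06% = 6e-04
E = 295 / 6e-04
E = 491700 MPa


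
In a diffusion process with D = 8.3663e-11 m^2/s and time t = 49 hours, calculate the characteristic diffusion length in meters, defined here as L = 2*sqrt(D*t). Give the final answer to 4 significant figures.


t = 49 hr = 176400 s
Diffusion length = 2*sqrt(D*t)
= 2*sqrt(8.3663e-11 * 176400)
= 7.683e-03 m


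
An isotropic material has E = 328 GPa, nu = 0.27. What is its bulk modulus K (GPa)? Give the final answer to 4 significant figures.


K = E / (3*(1-2*nu))
K = 328 / (3*(1-2*0.27))
K = 237.7 GPa


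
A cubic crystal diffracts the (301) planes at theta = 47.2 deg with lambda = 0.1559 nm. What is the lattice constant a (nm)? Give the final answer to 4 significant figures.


d = lambda / (2*sin(theta))
d = 0.1559 / (2*sin(47.2 deg))
d = 0.106238 nm
a = d * sqrt(h^2+k^2+l^2) = 0.106238 * sqrt(10)
a = 0.336 nm


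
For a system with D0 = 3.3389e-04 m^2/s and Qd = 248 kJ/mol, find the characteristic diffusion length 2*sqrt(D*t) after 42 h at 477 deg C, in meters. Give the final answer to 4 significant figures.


Step 1: D = D0 * exp(-Qd/(R*T))
T = 750.15 K
D = 3.3389e-04 * exp(-248e3 / (8.314 * 750.15)) = 1.79547e-21 m^2/s
Step 2: L = 2*sqrt(D*t)
t = 42 h = 151200 s
L = 2*sqrt(1.79547e-21 * 151200) = 3.295e-08 m


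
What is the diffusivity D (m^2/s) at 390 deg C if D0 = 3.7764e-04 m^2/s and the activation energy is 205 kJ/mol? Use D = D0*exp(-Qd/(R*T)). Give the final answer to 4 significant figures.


D = D0 * exp(-Qd / (R*T))
T = 663.15 K
D = 3.7764e-04 * exp(-205e3 / (8.314 * 663.15))
D = 2.686e-20 m^2/s


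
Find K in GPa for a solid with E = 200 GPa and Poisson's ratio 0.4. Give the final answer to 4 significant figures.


K = E / (3*(1-2*nu))
K = 200 / (3*(1-2*0.4))
K = 333.3 GPa


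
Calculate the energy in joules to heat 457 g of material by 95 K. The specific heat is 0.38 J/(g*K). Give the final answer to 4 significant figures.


Q = m * cp * dT
Q = 457 * 0.38 * 95
Q = 16500 J


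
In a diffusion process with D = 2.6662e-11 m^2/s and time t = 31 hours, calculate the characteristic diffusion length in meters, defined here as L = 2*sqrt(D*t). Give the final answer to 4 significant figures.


t = 31 hr = 111600 s
Diffusion length = 2*sqrt(D*t)
= 2*sqrt(2.6662e-11 * 111600)
= 3.45e-03 m


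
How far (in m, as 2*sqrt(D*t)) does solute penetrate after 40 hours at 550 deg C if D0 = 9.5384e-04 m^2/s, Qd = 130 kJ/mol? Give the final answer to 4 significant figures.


Step 1: D = D0 * exp(-Qd/(R*T))
T = 823.15 K
D = 9.5384e-04 * exp(-130e3 / (8.314 * 823.15)) = 5.36742e-12 m^2/s
Step 2: L = 2*sqrt(D*t)
t = 40 h = 144000 s
L = 2*sqrt(5.36742e-12 * 144000) = 1.758e-03 m


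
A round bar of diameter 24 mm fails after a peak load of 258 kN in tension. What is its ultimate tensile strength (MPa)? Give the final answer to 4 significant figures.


A0 = pi*(d/2)^2 = pi*(24/2)^2 = 452.389 mm^2
UTS = F_max / A0 = 258*1000 / 452.389
UTS = 570.3 MPa


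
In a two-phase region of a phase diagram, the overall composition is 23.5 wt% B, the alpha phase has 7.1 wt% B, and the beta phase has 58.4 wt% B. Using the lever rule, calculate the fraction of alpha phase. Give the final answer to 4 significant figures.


f_alpha = (C_beta - C0) / (C_beta - C_alpha)
f_alpha = (58.4 - 23.5) / (58.4 - 7.1)
f_alpha = 0.6803


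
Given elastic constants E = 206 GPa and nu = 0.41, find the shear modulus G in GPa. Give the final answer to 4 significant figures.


G = E / (2*(1+nu))
G = 206 / (2*(1+0.41))
G = 73.05 GPa


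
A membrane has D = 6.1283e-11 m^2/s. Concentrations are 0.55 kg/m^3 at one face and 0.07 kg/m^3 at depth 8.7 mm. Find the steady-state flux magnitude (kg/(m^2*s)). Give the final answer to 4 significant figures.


J = -D * (dC/dx) = D * (C1 - C2) / dx
J = 6.1283e-11 * (0.55 - 0.07) / 8.7e-03
J = 3.381e-09 kg/(m^2*s)


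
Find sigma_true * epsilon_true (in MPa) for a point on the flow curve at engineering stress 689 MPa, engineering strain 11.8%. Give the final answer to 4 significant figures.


sigma_true = sigma_eng * (1 + epsilon_eng)
sigma_true = 689 * (1 + 0.118) = 770.302 MPa
epsilon_true = ln(1 + epsilon_eng)
epsilon_true = ln(1 + 0.118) = 0.111541
sigma_true * epsilon_true = 770.302 * 0.111541 = 85.92 MPa


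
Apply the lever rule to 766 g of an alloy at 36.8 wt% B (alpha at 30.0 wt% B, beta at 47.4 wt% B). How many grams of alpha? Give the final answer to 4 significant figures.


f_alpha = (C_beta - C0) / (C_beta - C_alpha)
f_alpha = (47.4 - 36.8) / (47.4 - 30.0) = 0.609195
m_alpha = f_alpha * m_total = 0.609195 * 766 = 466.6 g


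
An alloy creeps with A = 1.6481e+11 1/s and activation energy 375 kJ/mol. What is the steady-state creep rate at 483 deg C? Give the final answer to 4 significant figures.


rate = A * exp(-Q / (R*T))
T = 483 + 273.15 = 756.15 K
rate = 1.6481e+11 * exp(-375e3 / (8.314 * 756.15))
rate = 2.047e-15 1/s


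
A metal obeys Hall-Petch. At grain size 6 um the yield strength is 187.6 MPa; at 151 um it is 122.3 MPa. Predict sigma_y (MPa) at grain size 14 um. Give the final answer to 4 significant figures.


sigma_y = sigma0 + k / sqrt(d)
1/sqrt(d1) = 1/sqrt(6e-06) = 408.248;  1/sqrt(d2) = 81.3788
k = (sigma1 - sigma2) / (1/sqrt(d1) - 1/sqrt(d2)) = (187.6 - 122.3) / (408.248 - 81.3788) = 0.199774 MPa*m^0.5
sigma0 = sigma1 - k/sqrt(d1) = 187.6 - 0.199774*408.248 = 106.043 MPa
sigma_y(d3) = 106.043 + 0.199774 / sqrt(1.4e-05) = 159.4 MPa


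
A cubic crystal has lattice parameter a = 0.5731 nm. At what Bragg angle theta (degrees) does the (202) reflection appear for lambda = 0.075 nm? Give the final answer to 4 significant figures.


d = a / sqrt(h^2+k^2+l^2)
d = 0.5731 / sqrt(8) = 0.202621 nm
lambda = 2*d*sin(theta)  =>  sin(theta) = lambda / (2*d)
sin(theta) = 0.075 / (2 * 0.202621) = 0.185074
theta = 10.67 deg


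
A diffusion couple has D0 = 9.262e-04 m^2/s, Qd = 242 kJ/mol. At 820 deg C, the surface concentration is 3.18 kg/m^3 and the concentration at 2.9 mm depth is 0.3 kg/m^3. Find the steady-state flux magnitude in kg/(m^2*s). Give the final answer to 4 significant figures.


Step 1: D = D0 * exp(-Qd/(R*T))
T = 820 + 273.15 = 1093.15 K
D = 9.262e-04 * exp(-242e3 / (8.314 * 1093.15)) = 2.5273e-15 m^2/s
Step 2: J = D * (C1 - C2) / dx
J = 2.5273e-15 * (3.18 - 0.3) / 2.9e-03
J = 2.51e-12 kg/(m^2*s)


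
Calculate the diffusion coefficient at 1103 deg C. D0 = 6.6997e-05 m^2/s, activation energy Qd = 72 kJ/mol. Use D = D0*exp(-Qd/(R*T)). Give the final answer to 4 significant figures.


D = D0 * exp(-Qd / (R*T))
T = 1376.15 K
D = 6.6997e-05 * exp(-72e3 / (8.314 * 1376.15))
D = 1.239e-07 m^2/s


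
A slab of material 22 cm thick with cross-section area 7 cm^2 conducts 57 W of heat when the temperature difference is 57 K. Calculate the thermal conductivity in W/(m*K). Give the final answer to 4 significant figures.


k = Q*L / (A*dT)
L = 0.22 m, A = 7e-04 m^2
k = 57 * 0.22 / (7e-04 * 57)
k = 314.3 W/(m*K)


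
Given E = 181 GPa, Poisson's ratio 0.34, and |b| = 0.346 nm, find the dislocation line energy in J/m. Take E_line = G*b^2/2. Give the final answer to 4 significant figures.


Step 1: G = E / (2*(1+nu))
G = 181 / (2*(1+0.34)) = 67.5373 GPa = 6.75373e+10 Pa
Step 2: E_line = G*b^2/2
b = 0.346 nm = 3.46e-10 m
E_line = 0.5 * 6.75373e+10 * (3.46e-10)^2 = 4.043e-09 J/m


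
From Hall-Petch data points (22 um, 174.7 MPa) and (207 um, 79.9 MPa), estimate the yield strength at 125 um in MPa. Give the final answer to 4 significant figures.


sigma_y = sigma0 + k / sqrt(d)
1/sqrt(d1) = 1/sqrt(2.2e-05) = 213.201;  1/sqrt(d2) = 69.5048
k = (sigma1 - sigma2) / (1/sqrt(d1) - 1/sqrt(d2)) = (174.7 - 79.9) / (213.201 - 69.5048) = 0.659726 MPa*m^0.5
sigma0 = sigma1 - k/sqrt(d1) = 174.7 - 0.659726*213.201 = 34.0458 MPa
sigma_y(d3) = 34.0458 + 0.659726 / sqrt(1.25e-04) = 93.05 MPa


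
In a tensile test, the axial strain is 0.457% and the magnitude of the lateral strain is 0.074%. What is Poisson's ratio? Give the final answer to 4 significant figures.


nu = -epsilon_lat / epsilon_axial
Lateral strain is contraction (negative), so using magnitudes:
nu = 0.074 / 0.457
nu = 0.1619


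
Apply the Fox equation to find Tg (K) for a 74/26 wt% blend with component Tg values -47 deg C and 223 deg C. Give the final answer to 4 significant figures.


1/Tg = w1/Tg1 + w2/Tg2 (in Kelvin)
Tg1 = 226.15 K, Tg2 = 496.15 K
1/Tg = 0.74/226.15 + 0.26/496.15
Tg = 263.4 K


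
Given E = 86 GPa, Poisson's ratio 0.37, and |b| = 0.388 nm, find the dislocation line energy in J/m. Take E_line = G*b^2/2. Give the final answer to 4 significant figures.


Step 1: G = E / (2*(1+nu))
G = 86 / (2*(1+0.37)) = 31.3869 GPa = 3.13869e+10 Pa
Step 2: E_line = G*b^2/2
b = 0.388 nm = 3.88e-10 m
E_line = 0.5 * 3.13869e+10 * (3.88e-10)^2 = 2.363e-09 J/m


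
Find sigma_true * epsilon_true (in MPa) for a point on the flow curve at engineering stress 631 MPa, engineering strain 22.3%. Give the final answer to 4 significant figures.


sigma_true = sigma_eng * (1 + epsilon_eng)
sigma_true = 631 * (1 + 0.223) = 771.713 MPa
epsilon_true = ln(1 + epsilon_eng)
epsilon_true = ln(1 + 0.223) = 0.201307
sigma_true * epsilon_true = 771.713 * 0.201307 = 155.4 MPa


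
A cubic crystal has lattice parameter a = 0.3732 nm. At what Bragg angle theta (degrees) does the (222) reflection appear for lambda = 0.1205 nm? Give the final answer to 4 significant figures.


d = a / sqrt(h^2+k^2+l^2)
d = 0.3732 / sqrt(12) = 0.107734 nm
lambda = 2*d*sin(theta)  =>  sin(theta) = lambda / (2*d)
sin(theta) = 0.1205 / (2 * 0.107734) = 0.55925
theta = 34 deg


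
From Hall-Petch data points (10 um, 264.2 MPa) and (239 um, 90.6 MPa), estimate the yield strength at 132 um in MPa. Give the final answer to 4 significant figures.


sigma_y = sigma0 + k / sqrt(d)
1/sqrt(d1) = 1/sqrt(1e-05) = 316.228;  1/sqrt(d2) = 64.6846
k = (sigma1 - sigma2) / (1/sqrt(d1) - 1/sqrt(d2)) = (264.2 - 90.6) / (316.228 - 64.6846) = 0.69014 MPa*m^0.5
sigma0 = sigma1 - k/sqrt(d1) = 264.2 - 0.69014*316.228 = 45.9586 MPa
sigma_y(d3) = 45.9586 + 0.69014 / sqrt(1.32e-04) = 106 MPa


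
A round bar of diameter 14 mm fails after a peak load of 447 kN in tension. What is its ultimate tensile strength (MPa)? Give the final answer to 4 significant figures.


A0 = pi*(d/2)^2 = pi*(14/2)^2 = 153.938 mm^2
UTS = F_max / A0 = 447*1000 / 153.938
UTS = 2904 MPa


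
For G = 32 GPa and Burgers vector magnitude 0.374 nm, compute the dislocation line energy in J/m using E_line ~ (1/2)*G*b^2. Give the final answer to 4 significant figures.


E = G*b^2/2
b = 0.374 nm = 3.74e-10 m
G = 32 GPa = 3.2e+10 Pa
E = 0.5 * 3.2e+10 * (3.74e-10)^2
E = 2.238e-09 J/m


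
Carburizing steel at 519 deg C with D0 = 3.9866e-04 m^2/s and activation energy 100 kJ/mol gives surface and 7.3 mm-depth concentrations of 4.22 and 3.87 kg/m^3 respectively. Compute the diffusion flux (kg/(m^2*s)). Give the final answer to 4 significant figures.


Step 1: D = D0 * exp(-Qd/(R*T))
T = 519 + 273.15 = 792.15 K
D = 3.9866e-04 * exp(-100e3 / (8.314 * 792.15)) = 1.01468e-10 m^2/s
Step 2: J = D * (C1 - C2) / dx
J = 1.01468e-10 * (4.22 - 3.87) / 7.3e-03
J = 4.865e-09 kg/(m^2*s)


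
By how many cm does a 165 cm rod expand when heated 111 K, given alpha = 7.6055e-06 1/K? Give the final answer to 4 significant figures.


dL = L0 * alpha * dT
dL = 165 * 7.6055e-06 * 111
dL = 0.1393 cm


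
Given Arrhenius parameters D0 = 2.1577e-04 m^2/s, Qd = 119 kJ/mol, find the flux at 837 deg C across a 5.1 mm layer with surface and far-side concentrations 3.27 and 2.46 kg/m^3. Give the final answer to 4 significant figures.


Step 1: D = D0 * exp(-Qd/(R*T))
T = 837 + 273.15 = 1110.15 K
D = 2.1577e-04 * exp(-119e3 / (8.314 * 1110.15)) = 5.4277e-10 m^2/s
Step 2: J = D * (C1 - C2) / dx
J = 5.4277e-10 * (3.27 - 2.46) / 5.1e-03
J = 8.62e-08 kg/(m^2*s)


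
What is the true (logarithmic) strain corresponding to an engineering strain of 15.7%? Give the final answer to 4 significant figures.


epsilon_true = ln(1 + epsilon_eng)
epsilon_true = ln(1 + 0.157)
epsilon_true = 0.1458


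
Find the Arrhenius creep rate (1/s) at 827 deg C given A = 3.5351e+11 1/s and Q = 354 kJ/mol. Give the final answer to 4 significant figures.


rate = A * exp(-Q / (R*T))
T = 827 + 273.15 = 1100.15 K
rate = 3.5351e+11 * exp(-354e3 / (8.314 * 1100.15))
rate = 5.496e-06 1/s


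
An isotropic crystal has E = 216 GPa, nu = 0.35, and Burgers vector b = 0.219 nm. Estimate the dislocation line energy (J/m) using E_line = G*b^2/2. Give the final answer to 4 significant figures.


Step 1: G = E / (2*(1+nu))
G = 216 / (2*(1+0.35)) = 80 GPa = 8e+10 Pa
Step 2: E_line = G*b^2/2
b = 0.219 nm = 2.19e-10 m
E_line = 0.5 * 8e+10 * (2.19e-10)^2 = 1.918e-09 J/m


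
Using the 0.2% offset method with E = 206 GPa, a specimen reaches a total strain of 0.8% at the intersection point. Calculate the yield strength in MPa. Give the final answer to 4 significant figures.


Offset strain = 0.002
Elastic strain at yield = total_strain - offset = 8e-03 - 0.002 = 6e-03
sigma_y = E * elastic_strain = 206000 * 6e-03
sigma_y = 1236 MPa


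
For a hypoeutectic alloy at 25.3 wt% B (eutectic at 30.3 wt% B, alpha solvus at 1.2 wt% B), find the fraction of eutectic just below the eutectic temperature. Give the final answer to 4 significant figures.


f_primary = (C_e - C0) / (C_e - C_alpha_max)
f_primary = (30.3 - 25.3) / (30.3 - 1.2)
f_primary = 0.171821
f_eutectic = 1 - 0.171821 = 0.8282


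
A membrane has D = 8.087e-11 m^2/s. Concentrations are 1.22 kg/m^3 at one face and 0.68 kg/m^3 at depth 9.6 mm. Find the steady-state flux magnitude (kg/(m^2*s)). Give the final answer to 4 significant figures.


J = -D * (dC/dx) = D * (C1 - C2) / dx
J = 8.087e-11 * (1.22 - 0.68) / 9.6e-03
J = 4.549e-09 kg/(m^2*s)


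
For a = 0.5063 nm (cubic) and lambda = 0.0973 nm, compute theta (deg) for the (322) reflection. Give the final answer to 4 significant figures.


d = a / sqrt(h^2+k^2+l^2)
d = 0.5063 / sqrt(17) = 0.122796 nm
lambda = 2*d*sin(theta)  =>  sin(theta) = lambda / (2*d)
sin(theta) = 0.0973 / (2 * 0.122796) = 0.396186
theta = 23.34 deg


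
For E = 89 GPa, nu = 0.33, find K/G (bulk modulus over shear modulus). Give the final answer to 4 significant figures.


G = E / (2*(1+nu))
G = 89 / (2*(1+0.33)) = 33.4586 GPa
K = E / (3*(1-2*nu))
K = 89 / (3*(1-2*0.33)) = 87.2549 GPa
K/G = 87.2549 / 33.4586 = 2.608


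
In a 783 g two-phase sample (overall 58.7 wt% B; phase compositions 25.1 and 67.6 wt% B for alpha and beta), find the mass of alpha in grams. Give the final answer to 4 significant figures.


f_alpha = (C_beta - C0) / (C_beta - C_alpha)
f_alpha = (67.6 - 58.7) / (67.6 - 25.1) = 0.209412
m_alpha = f_alpha * m_total = 0.209412 * 783 = 164 g


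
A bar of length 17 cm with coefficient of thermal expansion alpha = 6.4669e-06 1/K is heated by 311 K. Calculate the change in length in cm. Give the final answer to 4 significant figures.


dL = L0 * alpha * dT
dL = 17 * 6.4669e-06 * 311
dL = 0.03419 cm


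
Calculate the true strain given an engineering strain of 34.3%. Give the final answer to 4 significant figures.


epsilon_true = ln(1 + epsilon_eng)
epsilon_true = ln(1 + 0.343)
epsilon_true = 0.2949


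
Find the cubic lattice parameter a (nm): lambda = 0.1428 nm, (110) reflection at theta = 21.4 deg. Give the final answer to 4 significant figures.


d = lambda / (2*sin(theta))
d = 0.1428 / (2*sin(21.4 deg))
d = 0.195682 nm
a = d * sqrt(h^2+k^2+l^2) = 0.195682 * sqrt(2)
a = 0.2767 nm


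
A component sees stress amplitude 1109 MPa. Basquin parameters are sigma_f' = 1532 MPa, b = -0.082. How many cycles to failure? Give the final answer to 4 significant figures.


sigma_a = sigma_f' * (2*Nf)^b
2*Nf = (sigma_a / sigma_f')^(1/b)
2*Nf = (1109 / 1532)^(1/-0.082)
2*Nf = 51.4408
Nf = 25.72 cycles


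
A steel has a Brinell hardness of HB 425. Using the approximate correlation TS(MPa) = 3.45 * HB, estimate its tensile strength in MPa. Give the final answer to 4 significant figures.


TS (MPa) = 3.45 * HB
TS = 3.45 * 425
TS = 1466 MPa


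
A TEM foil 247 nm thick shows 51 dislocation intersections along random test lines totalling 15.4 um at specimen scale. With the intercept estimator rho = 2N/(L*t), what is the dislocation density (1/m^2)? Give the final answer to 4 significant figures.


rho = 2N / (L * t)
L = 15.4 um = 1.54e-05 m, t = 247 nm = 2.47e-07 m
rho = 2 * 51 / (1.54e-05 * 2.47e-07)
rho = 2.682e+13 1/m^2


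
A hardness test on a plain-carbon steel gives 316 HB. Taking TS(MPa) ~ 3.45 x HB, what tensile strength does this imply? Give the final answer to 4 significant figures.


TS (MPa) = 3.45 * HB
TS = 3.45 * 316
TS = 1090 MPa


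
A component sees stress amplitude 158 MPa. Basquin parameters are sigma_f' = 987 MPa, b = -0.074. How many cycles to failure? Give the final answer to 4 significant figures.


sigma_a = sigma_f' * (2*Nf)^b
2*Nf = (sigma_a / sigma_f')^(1/b)
2*Nf = (158 / 987)^(1/-0.074)
2*Nf = 5.65149e+10
Nf = 2.826e+10 cycles


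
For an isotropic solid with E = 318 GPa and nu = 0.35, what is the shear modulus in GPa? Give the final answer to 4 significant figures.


G = E / (2*(1+nu))
G = 318 / (2*(1+0.35))
G = 117.8 GPa


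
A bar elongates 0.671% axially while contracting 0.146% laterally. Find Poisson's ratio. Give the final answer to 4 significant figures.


nu = -epsilon_lat / epsilon_axial
Lateral strain is contraction (negative), so using magnitudes:
nu = 0.146 / 0.671
nu = 0.2176


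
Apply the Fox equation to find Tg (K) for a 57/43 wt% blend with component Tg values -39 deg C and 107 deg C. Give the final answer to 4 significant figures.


1/Tg = w1/Tg1 + w2/Tg2 (in Kelvin)
Tg1 = 234.15 K, Tg2 = 380.15 K
1/Tg = 0.57/234.15 + 0.43/380.15
Tg = 280.5 K


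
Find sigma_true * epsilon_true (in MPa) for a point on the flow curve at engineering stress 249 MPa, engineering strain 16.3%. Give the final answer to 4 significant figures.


sigma_true = sigma_eng * (1 + epsilon_eng)
sigma_true = 249 * (1 + 0.163) = 289.587 MPa
epsilon_true = ln(1 + epsilon_eng)
epsilon_true = ln(1 + 0.163) = 0.151003
sigma_true * epsilon_true = 289.587 * 0.151003 = 43.73 MPa


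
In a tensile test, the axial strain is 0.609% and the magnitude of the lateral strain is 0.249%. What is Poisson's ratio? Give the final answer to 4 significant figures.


nu = -epsilon_lat / epsilon_axial
Lateral strain is contraction (negative), so using magnitudes:
nu = 0.249 / 0.609
nu = 0.4089


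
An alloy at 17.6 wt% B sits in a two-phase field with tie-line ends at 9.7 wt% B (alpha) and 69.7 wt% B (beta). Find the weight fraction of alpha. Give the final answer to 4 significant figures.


f_alpha = (C_beta - C0) / (C_beta - C_alpha)
f_alpha = (69.7 - 17.6) / (69.7 - 9.7)
f_alpha = 0.8683


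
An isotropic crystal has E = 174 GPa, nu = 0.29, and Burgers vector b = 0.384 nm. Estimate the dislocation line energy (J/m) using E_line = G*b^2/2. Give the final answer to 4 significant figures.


Step 1: G = E / (2*(1+nu))
G = 174 / (2*(1+0.29)) = 67.4419 GPa = 6.74419e+10 Pa
Step 2: E_line = G*b^2/2
b = 0.384 nm = 3.84e-10 m
E_line = 0.5 * 6.74419e+10 * (3.84e-10)^2 = 4.972e-09 J/m


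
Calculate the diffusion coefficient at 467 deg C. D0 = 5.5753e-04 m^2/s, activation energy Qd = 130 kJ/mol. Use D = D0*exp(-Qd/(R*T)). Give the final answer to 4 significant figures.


D = D0 * exp(-Qd / (R*T))
T = 740.15 K
D = 5.5753e-04 * exp(-130e3 / (8.314 * 740.15))
D = 3.728e-13 m^2/s


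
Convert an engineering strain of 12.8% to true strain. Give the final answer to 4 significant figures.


epsilon_true = ln(1 + epsilon_eng)
epsilon_true = ln(1 + 0.128)
epsilon_true = 0.1204


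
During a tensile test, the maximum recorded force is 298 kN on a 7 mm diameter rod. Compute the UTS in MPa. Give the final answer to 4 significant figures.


A0 = pi*(d/2)^2 = pi*(7/2)^2 = 38.4845 mm^2
UTS = F_max / A0 = 298*1000 / 38.4845
UTS = 7743 MPa


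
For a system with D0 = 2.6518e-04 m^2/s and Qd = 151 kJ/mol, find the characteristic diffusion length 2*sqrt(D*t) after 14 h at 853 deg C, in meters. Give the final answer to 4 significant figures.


Step 1: D = D0 * exp(-Qd/(R*T))
T = 1126.15 K
D = 2.6518e-04 * exp(-151e3 / (8.314 * 1126.15)) = 2.62662e-11 m^2/s
Step 2: L = 2*sqrt(D*t)
t = 14 h = 50400 s
L = 2*sqrt(2.62662e-11 * 50400) = 2.301e-03 m


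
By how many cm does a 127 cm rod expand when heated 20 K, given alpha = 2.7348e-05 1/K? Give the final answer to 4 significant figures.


dL = L0 * alpha * dT
dL = 127 * 2.7348e-05 * 20
dL = 0.06946 cm


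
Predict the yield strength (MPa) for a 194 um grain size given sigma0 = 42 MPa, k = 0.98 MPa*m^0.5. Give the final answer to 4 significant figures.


sigma_y = sigma0 + k / sqrt(d)
d = 194 um = 1.94e-04 m
sigma_y = 42 + 0.98 / sqrt(1.94e-04)
sigma_y = 112.4 MPa


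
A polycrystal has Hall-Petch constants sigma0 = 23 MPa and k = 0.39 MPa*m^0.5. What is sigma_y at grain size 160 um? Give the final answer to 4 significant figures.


sigma_y = sigma0 + k / sqrt(d)
d = 160 um = 1.6e-04 m
sigma_y = 23 + 0.39 / sqrt(1.6e-04)
sigma_y = 53.83 MPa


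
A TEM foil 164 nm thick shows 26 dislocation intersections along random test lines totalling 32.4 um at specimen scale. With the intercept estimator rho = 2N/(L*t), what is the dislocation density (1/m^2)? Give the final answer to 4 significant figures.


rho = 2N / (L * t)
L = 32.4 um = 3.24e-05 m, t = 164 nm = 1.64e-07 m
rho = 2 * 26 / (3.24e-05 * 1.64e-07)
rho = 9.786e+12 1/m^2


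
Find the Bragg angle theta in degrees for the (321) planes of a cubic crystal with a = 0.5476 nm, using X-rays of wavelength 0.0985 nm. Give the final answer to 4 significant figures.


d = a / sqrt(h^2+k^2+l^2)
d = 0.5476 / sqrt(14) = 0.146352 nm
lambda = 2*d*sin(theta)  =>  sin(theta) = lambda / (2*d)
sin(theta) = 0.0985 / (2 * 0.146352) = 0.336517
theta = 19.66 deg


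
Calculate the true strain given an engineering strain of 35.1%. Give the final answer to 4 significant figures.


epsilon_true = ln(1 + epsilon_eng)
epsilon_true = ln(1 + 0.351)
epsilon_true = 0.3008


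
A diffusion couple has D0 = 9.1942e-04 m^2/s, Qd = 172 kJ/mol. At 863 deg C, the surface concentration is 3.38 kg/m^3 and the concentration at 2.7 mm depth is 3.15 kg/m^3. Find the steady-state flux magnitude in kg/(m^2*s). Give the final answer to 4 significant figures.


Step 1: D = D0 * exp(-Qd/(R*T))
T = 863 + 273.15 = 1136.15 K
D = 9.1942e-04 * exp(-172e3 / (8.314 * 1136.15)) = 1.13634e-11 m^2/s
Step 2: J = D * (C1 - C2) / dx
J = 1.13634e-11 * (3.38 - 3.15) / 2.7e-03
J = 9.68e-10 kg/(m^2*s)


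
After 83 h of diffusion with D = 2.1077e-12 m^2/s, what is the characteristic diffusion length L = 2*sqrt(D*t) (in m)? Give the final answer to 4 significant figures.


t = 83 hr = 298800 s
Diffusion length = 2*sqrt(D*t)
= 2*sqrt(2.1077e-12 * 298800)
= 1.587e-03 m


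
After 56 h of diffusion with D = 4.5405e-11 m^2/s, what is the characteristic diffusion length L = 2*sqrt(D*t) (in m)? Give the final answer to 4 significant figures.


t = 56 hr = 201600 s
Diffusion length = 2*sqrt(D*t)
= 2*sqrt(4.5405e-11 * 201600)
= 6.051e-03 m


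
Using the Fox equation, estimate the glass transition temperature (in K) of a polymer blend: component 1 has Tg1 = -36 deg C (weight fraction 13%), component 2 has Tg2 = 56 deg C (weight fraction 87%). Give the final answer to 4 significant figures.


1/Tg = w1/Tg1 + w2/Tg2 (in Kelvin)
Tg1 = 237.15 K, Tg2 = 329.15 K
1/Tg = 0.13/237.15 + 0.87/329.15
Tg = 313.3 K


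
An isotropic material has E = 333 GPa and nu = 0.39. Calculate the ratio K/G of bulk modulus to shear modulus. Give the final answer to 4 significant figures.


G = E / (2*(1+nu))
G = 333 / (2*(1+0.39)) = 119.784 GPa
K = E / (3*(1-2*nu))
K = 333 / (3*(1-2*0.39)) = 504.545 GPa
K/G = 504.545 / 119.784 = 4.212


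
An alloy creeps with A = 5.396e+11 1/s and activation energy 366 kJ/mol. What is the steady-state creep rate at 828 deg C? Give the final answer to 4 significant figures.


rate = A * exp(-Q / (R*T))
T = 828 + 273.15 = 1101.15 K
rate = 5.396e+11 * exp(-366e3 / (8.314 * 1101.15))
rate = 2.343e-06 1/s


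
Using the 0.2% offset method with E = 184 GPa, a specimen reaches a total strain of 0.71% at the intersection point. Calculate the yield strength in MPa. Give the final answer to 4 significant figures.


Offset strain = 0.002
Elastic strain at yield = total_strain - offset = 7.1e-03 - 0.002 = 5.1e-03
sigma_y = E * elastic_strain = 184000 * 5.1e-03
sigma_y = 938.4 MPa


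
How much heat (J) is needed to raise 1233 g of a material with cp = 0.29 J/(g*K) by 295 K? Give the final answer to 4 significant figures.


Q = m * cp * dT
Q = 1233 * 0.29 * 295
Q = 105500 J


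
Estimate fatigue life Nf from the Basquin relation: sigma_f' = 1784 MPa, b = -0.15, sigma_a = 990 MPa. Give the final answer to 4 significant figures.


sigma_a = sigma_f' * (2*Nf)^b
2*Nf = (sigma_a / sigma_f')^(1/b)
2*Nf = (990 / 1784)^(1/-0.15)
2*Nf = 50.7066
Nf = 25.35 cycles


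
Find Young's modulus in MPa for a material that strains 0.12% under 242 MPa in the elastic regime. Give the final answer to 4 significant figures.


E = sigma / epsilon
epsilon = 0.12% = 1.2e-03
E = 242 / 1.2e-03
E = 201700 MPa


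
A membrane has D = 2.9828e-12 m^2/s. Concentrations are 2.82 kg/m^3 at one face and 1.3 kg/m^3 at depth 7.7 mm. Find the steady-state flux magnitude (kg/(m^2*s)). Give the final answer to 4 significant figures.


J = -D * (dC/dx) = D * (C1 - C2) / dx
J = 2.9828e-12 * (2.82 - 1.3) / 7.7e-03
J = 5.888e-10 kg/(m^2*s)


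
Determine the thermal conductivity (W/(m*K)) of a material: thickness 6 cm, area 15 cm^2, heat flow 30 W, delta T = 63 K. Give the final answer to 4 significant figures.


k = Q*L / (A*dT)
L = 0.06 m, A = 1.5e-03 m^2
k = 30 * 0.06 / (1.5e-03 * 63)
k = 19.05 W/(m*K)


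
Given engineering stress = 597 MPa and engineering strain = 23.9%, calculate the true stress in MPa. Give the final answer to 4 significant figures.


sigma_true = sigma_eng * (1 + epsilon_eng)
sigma_true = 597 * (1 + 0.239)
sigma_true = 739.7 MPa


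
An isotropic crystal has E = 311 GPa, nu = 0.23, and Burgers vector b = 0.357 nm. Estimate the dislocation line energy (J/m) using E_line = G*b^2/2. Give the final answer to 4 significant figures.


Step 1: G = E / (2*(1+nu))
G = 311 / (2*(1+0.23)) = 126.423 GPa = 1.26423e+11 Pa
Step 2: E_line = G*b^2/2
b = 0.357 nm = 3.57e-10 m
E_line = 0.5 * 1.26423e+11 * (3.57e-10)^2 = 8.056e-09 J/m


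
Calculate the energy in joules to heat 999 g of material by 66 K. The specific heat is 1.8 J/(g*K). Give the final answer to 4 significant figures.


Q = m * cp * dT
Q = 999 * 1.8 * 66
Q = 118700 J


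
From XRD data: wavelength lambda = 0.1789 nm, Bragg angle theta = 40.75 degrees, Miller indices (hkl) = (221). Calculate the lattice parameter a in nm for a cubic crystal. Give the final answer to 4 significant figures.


d = lambda / (2*sin(theta))
d = 0.1789 / (2*sin(40.75 deg))
d = 0.137034 nm
a = d * sqrt(h^2+k^2+l^2) = 0.137034 * sqrt(9)
a = 0.4111 nm


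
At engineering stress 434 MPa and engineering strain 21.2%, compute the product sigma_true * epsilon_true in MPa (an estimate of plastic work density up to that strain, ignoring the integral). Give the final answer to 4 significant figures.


sigma_true = sigma_eng * (1 + epsilon_eng)
sigma_true = 434 * (1 + 0.212) = 526.008 MPa
epsilon_true = ln(1 + epsilon_eng)
epsilon_true = ln(1 + 0.212) = 0.192272
sigma_true * epsilon_true = 526.008 * 0.192272 = 101.1 MPa


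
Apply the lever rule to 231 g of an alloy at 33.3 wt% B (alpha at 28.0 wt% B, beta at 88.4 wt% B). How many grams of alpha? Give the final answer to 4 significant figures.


f_alpha = (C_beta - C0) / (C_beta - C_alpha)
f_alpha = (88.4 - 33.3) / (88.4 - 28.0) = 0.912252
m_alpha = f_alpha * m_total = 0.912252 * 231 = 210.7 g


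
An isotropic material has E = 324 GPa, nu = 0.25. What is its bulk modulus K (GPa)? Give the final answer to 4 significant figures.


K = E / (3*(1-2*nu))
K = 324 / (3*(1-2*0.25))
K = 216 GPa


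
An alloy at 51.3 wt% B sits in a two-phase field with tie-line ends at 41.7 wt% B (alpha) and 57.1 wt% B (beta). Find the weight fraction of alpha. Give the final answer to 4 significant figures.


f_alpha = (C_beta - C0) / (C_beta - C_alpha)
f_alpha = (57.1 - 51.3) / (57.1 - 41.7)
f_alpha = 0.3766


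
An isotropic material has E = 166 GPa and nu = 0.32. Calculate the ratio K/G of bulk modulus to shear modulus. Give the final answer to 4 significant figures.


G = E / (2*(1+nu))
G = 166 / (2*(1+0.32)) = 62.8788 GPa
K = E / (3*(1-2*nu))
K = 166 / (3*(1-2*0.32)) = 153.704 GPa
K/G = 153.704 / 62.8788 = 2.444


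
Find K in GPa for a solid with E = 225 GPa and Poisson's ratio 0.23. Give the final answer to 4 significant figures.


K = E / (3*(1-2*nu))
K = 225 / (3*(1-2*0.23))
K = 138.9 GPa


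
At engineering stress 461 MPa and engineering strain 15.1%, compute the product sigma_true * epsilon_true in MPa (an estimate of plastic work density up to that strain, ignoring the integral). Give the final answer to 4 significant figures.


sigma_true = sigma_eng * (1 + epsilon_eng)
sigma_true = 461 * (1 + 0.151) = 530.611 MPa
epsilon_true = ln(1 + epsilon_eng)
epsilon_true = ln(1 + 0.151) = 0.140631
sigma_true * epsilon_true = 530.611 * 0.140631 = 74.62 MPa


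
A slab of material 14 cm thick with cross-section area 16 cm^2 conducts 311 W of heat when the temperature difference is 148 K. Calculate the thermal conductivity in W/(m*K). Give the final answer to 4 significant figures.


k = Q*L / (A*dT)
L = 0.14 m, A = 1.6e-03 m^2
k = 311 * 0.14 / (1.6e-03 * 148)
k = 183.9 W/(m*K)


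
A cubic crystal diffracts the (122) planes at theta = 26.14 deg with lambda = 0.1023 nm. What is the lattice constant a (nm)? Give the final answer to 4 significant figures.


d = lambda / (2*sin(theta))
d = 0.1023 / (2*sin(26.14 deg))
d = 0.116101 nm
a = d * sqrt(h^2+k^2+l^2) = 0.116101 * sqrt(9)
a = 0.3483 nm


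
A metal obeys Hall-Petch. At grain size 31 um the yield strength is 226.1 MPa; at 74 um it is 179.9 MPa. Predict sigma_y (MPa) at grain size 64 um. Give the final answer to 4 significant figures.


sigma_y = sigma0 + k / sqrt(d)
1/sqrt(d1) = 1/sqrt(3.1e-05) = 179.605;  1/sqrt(d2) = 116.248
k = (sigma1 - sigma2) / (1/sqrt(d1) - 1/sqrt(d2)) = (226.1 - 179.9) / (179.605 - 116.248) = 0.729194 MPa*m^0.5
sigma0 = sigma1 - k/sqrt(d1) = 226.1 - 0.729194*179.605 = 95.133 MPa
sigma_y(d3) = 95.133 + 0.729194 / sqrt(6.4e-05) = 186.3 MPa


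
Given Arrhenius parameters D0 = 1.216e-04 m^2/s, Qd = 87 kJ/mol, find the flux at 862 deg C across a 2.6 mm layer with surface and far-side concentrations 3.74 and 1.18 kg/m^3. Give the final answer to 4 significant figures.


Step 1: D = D0 * exp(-Qd/(R*T))
T = 862 + 273.15 = 1135.15 K
D = 1.216e-04 * exp(-87e3 / (8.314 * 1135.15)) = 1.20623e-08 m^2/s
Step 2: J = D * (C1 - C2) / dx
J = 1.20623e-08 * (3.74 - 1.18) / 2.6e-03
J = 1.188e-05 kg/(m^2*s)


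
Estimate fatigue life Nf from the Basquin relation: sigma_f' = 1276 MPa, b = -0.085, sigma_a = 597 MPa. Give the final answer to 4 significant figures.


sigma_a = sigma_f' * (2*Nf)^b
2*Nf = (sigma_a / sigma_f')^(1/b)
2*Nf = (597 / 1276)^(1/-0.085)
2*Nf = 7601.48
Nf = 3801 cycles
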